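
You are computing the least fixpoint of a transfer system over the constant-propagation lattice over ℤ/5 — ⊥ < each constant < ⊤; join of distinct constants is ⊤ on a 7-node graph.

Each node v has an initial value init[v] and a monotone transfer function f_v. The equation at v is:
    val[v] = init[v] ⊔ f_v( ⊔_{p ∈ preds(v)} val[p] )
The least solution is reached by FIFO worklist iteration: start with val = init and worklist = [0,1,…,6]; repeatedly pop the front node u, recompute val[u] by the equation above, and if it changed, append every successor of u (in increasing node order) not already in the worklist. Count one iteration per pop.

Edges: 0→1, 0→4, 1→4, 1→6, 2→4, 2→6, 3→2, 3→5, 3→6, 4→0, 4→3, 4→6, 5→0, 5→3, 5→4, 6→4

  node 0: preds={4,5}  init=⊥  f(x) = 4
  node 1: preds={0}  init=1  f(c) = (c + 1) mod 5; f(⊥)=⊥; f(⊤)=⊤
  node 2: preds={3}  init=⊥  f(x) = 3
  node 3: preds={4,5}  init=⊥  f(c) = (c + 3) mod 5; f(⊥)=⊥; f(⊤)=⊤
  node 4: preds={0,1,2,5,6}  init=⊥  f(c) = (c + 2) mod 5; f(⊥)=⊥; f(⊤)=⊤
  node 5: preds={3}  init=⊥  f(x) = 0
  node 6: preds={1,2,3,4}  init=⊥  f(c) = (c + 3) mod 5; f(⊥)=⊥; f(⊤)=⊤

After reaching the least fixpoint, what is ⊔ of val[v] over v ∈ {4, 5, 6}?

Trace (13 dequeues):
  [1] u=0 | in ⊥ | out 4 | prev ⊥ | push {}
  [2] u=1 | in 4 | out ⊤ | prev 1 | push {}
  [3] u=2 | in ⊥ | out 3 | prev ⊥ | push {}
  [4] u=3 | in ⊥ | out ⊥ | ==
  [5] u=4 | in ⊤ | out ⊤ | prev ⊥ | push {0,3}
  [6] u=5 | in ⊥ | out 0 | prev ⊥ | push {4}
  [7] u=6 | in ⊤ | out ⊤ | prev ⊥ | push {}
  [8] u=0 | in ⊤ | out 4 | ==
  [9] u=3 | in ⊤ | out ⊤ | prev ⊥ | push {2,5,6}
  [10] u=4 | in ⊤ | out ⊤ | ==
  [11] u=2 | in ⊤ | out 3 | ==
  [12] u=5 | in ⊤ | out 0 | ==
  [13] u=6 | in ⊤ | out ⊤ | ==

Converged values:
  [0] 4
  [1] ⊤
  [2] 3
  [3] ⊤
  [4] ⊤
  [5] 0
  [6] ⊤

⊤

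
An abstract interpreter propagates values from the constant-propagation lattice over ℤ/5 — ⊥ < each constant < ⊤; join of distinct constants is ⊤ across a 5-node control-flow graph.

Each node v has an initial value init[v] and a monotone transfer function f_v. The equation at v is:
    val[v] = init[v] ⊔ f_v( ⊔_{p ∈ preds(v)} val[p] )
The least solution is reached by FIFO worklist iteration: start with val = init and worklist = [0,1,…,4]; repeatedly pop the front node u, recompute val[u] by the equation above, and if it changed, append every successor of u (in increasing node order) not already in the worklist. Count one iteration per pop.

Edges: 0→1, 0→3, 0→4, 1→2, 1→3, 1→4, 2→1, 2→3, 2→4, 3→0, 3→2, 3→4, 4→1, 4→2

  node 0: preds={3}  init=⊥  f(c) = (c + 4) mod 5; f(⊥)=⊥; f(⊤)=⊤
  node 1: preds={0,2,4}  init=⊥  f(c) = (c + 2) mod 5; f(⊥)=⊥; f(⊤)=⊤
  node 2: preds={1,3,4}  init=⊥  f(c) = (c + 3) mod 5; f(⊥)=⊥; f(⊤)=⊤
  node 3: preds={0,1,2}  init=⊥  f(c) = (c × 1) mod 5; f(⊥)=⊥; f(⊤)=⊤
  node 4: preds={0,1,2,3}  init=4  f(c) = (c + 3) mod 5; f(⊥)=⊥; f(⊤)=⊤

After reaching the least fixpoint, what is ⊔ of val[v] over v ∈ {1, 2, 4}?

Trace (11 dequeues):
  [1] u=0 | in ⊥ | out ⊥ | ==
  [2] u=1 | in 4 | out 1 | prev ⊥ | push {}
  [3] u=2 | in ⊤ | out ⊤ | prev ⊥ | push {1}
  [4] u=3 | in ⊤ | out ⊤ | prev ⊥ | push {0,2}
  [5] u=4 | in ⊤ | out ⊤ | prev 4 | push {}
  [6] u=1 | in ⊤ | out ⊤ | prev 1 | push {3,4}
  [7] u=0 | in ⊤ | out ⊤ | prev ⊥ | push {1}
  [8] u=2 | in ⊤ | out ⊤ | ==
  [9] u=3 | in ⊤ | out ⊤ | ==
  [10] u=4 | in ⊤ | out ⊤ | ==
  [11] u=1 | in ⊤ | out ⊤ | ==

Converged values:
  [0] ⊤
  [1] ⊤
  [2] ⊤
  [3] ⊤
  [4] ⊤

⊤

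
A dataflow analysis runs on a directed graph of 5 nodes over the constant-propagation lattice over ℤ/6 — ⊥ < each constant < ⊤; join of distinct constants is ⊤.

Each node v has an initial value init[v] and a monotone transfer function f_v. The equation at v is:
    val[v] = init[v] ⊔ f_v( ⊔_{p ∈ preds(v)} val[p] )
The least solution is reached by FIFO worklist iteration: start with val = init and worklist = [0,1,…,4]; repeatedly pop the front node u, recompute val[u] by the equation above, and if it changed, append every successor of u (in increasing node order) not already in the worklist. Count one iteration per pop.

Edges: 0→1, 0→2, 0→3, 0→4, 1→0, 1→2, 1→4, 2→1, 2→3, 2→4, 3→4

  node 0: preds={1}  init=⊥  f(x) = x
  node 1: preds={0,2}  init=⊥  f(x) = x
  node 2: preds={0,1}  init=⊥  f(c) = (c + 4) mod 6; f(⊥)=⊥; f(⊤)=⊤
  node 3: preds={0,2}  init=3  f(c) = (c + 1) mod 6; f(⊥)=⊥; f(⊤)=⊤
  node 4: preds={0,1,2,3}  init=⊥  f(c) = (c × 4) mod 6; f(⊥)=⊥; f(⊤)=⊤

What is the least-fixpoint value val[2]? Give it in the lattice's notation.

⊥

Iteration log — 5 steps:
  step 1. node 0  ⊔preds=⊥  new=⊥  stable
  step 2. node 1  ⊔preds=⊥  new=⊥  stable
  step 3. node 2  ⊔preds=⊥  new=⊥  stable
  step 4. node 3  ⊔preds=⊥  new=3  stable
  step 5. node 4  ⊔preds=3  new=0  old=⊥  +wl: 

Least fixpoint reached:
  node 0: ⊥
  node 1: ⊥
  node 2: ⊥
  node 3: 3
  node 4: 0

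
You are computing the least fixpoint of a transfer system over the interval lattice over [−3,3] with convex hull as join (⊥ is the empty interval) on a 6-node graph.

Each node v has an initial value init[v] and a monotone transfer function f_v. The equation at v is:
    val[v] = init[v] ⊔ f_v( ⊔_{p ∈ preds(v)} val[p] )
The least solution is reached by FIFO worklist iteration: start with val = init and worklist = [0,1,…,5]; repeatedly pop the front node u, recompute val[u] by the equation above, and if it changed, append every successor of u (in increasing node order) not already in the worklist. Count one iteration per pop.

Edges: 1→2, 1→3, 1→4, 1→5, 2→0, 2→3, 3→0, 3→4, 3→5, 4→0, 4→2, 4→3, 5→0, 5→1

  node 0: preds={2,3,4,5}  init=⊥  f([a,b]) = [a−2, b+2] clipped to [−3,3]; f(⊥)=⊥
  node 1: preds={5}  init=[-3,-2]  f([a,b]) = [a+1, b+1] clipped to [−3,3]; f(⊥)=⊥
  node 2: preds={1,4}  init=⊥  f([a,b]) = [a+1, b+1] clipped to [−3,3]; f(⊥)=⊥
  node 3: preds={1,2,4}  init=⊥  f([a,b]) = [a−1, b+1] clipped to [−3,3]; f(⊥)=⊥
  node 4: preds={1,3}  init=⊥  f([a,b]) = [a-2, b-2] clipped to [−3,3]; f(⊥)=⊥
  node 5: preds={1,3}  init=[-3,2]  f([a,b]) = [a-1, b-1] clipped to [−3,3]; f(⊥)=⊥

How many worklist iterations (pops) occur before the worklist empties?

9

Trace (9 dequeues):
  [1] u=0 | in [-3,2] | out [-3,3] | prev ⊥ | push {}
  [2] u=1 | in [-3,2] | out [-3,3] | prev [-3,-2] | push {}
  [3] u=2 | in [-3,3] | out [-2,3] | prev ⊥ | push {0}
  [4] u=3 | in [-3,3] | out [-3,3] | prev ⊥ | push {}
  [5] u=4 | in [-3,3] | out [-3,1] | prev ⊥ | push {2,3}
  [6] u=5 | in [-3,3] | out [-3,2] | ==
  [7] u=0 | in [-3,3] | out [-3,3] | ==
  [8] u=2 | in [-3,3] | out [-2,3] | ==
  [9] u=3 | in [-3,3] | out [-3,3] | ==

Converged values:
  [0] [-3,3]
  [1] [-3,3]
  [2] [-2,3]
  [3] [-3,3]
  [4] [-3,1]
  [5] [-3,2]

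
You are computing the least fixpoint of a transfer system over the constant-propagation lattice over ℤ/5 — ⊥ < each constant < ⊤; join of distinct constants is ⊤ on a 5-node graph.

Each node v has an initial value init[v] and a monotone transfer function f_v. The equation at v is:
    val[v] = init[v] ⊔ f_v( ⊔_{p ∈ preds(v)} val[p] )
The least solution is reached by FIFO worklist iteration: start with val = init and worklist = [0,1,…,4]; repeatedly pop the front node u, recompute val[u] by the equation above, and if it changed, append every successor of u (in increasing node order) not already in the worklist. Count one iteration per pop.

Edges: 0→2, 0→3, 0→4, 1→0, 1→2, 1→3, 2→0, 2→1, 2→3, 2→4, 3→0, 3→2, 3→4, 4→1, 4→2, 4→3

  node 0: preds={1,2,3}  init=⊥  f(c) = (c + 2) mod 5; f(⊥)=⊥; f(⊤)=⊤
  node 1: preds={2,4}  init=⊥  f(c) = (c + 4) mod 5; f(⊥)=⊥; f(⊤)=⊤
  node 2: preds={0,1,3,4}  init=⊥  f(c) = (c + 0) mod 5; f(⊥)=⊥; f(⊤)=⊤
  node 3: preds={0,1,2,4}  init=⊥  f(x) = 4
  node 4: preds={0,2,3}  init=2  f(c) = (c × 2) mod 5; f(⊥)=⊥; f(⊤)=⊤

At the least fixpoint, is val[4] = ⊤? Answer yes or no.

yes

Trace (11 dequeues):
  [1] u=0 | in ⊥ | out ⊥ | ==
  [2] u=1 | in 2 | out 1 | prev ⊥ | push {0}
  [3] u=2 | in ⊤ | out ⊤ | prev ⊥ | push {1}
  [4] u=3 | in ⊤ | out 4 | prev ⊥ | push {2}
  [5] u=4 | in ⊤ | out ⊤ | prev 2 | push {3}
  [6] u=0 | in ⊤ | out ⊤ | prev ⊥ | push {4}
  [7] u=1 | in ⊤ | out ⊤ | prev 1 | push {0}
  [8] u=2 | in ⊤ | out ⊤ | ==
  [9] u=3 | in ⊤ | out 4 | ==
  [10] u=4 | in ⊤ | out ⊤ | ==
  [11] u=0 | in ⊤ | out ⊤ | ==

Converged values:
  [0] ⊤
  [1] ⊤
  [2] ⊤
  [3] 4
  [4] ⊤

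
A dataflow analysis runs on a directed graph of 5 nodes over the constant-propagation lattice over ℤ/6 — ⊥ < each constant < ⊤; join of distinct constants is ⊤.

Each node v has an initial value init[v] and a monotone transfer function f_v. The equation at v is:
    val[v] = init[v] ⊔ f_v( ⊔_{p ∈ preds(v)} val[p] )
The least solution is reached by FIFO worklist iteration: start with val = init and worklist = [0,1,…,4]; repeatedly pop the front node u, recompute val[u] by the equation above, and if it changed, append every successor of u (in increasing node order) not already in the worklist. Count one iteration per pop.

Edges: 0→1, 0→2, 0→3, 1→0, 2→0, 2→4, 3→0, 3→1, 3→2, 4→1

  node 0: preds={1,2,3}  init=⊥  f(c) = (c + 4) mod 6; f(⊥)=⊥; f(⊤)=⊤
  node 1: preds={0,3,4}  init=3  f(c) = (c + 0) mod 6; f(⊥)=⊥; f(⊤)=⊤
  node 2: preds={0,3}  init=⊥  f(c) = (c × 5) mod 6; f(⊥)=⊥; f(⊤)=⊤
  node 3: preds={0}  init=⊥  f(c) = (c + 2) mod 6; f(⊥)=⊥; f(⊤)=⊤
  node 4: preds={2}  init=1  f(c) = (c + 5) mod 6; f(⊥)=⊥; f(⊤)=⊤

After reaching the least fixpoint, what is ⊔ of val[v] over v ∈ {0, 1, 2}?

Worklist (13 pops):
  #1 pop 0: in=3 → 1 (was ⊥); enqueue []
  #2 pop 1: in=1 → ⊤ (was 3); enqueue [0]
  #3 pop 2: in=1 → 5 (was ⊥); enqueue []
  #4 pop 3: in=1 → 3 (was ⊥); enqueue [1,2]
  #5 pop 4: in=5 → ⊤ (was 1); enqueue []
  #6 pop 0: in=⊤ → ⊤ (was 1); enqueue [3]
  #7 pop 1: in=⊤ → ⊤ (no change)
  #8 pop 2: in=⊤ → ⊤ (was 5); enqueue [0,4]
  #9 pop 3: in=⊤ → ⊤ (was 3); enqueue [1,2]
  #10 pop 0: in=⊤ → ⊤ (no change)
  #11 pop 4: in=⊤ → ⊤ (no change)
  #12 pop 1: in=⊤ → ⊤ (no change)
  #13 pop 2: in=⊤ → ⊤ (no change)

Fixpoint:
  val[0] = ⊤
  val[1] = ⊤
  val[2] = ⊤
  val[3] = ⊤
  val[4] = ⊤

⊤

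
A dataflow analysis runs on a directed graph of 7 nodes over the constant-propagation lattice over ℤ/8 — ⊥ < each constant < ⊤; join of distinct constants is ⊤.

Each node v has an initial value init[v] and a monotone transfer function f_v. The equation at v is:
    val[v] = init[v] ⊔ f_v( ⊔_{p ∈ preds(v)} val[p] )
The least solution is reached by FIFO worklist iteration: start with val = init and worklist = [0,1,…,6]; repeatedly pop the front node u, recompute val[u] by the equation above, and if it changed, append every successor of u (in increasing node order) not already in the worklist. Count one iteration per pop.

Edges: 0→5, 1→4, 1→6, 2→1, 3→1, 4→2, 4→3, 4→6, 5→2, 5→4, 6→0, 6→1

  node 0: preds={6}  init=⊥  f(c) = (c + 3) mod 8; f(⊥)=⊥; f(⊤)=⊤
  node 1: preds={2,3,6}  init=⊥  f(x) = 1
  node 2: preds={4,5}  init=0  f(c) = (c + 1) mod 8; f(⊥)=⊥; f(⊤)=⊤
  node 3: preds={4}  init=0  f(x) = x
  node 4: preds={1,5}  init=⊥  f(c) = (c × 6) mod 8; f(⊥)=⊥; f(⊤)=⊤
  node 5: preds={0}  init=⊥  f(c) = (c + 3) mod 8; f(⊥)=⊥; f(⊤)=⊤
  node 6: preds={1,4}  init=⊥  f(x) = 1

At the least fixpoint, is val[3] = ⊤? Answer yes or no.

yes

Worklist (17 pops):
  #1 pop 0: in=⊥ → ⊥ (no change)
  #2 pop 1: in=0 → 1 (was ⊥); enqueue []
  #3 pop 2: in=⊥ → 0 (no change)
  #4 pop 3: in=⊥ → 0 (no change)
  #5 pop 4: in=1 → 6 (was ⊥); enqueue [2,3]
  #6 pop 5: in=⊥ → ⊥ (no change)
  #7 pop 6: in=⊤ → 1 (was ⊥); enqueue [0,1]
  #8 pop 2: in=6 → ⊤ (was 0); enqueue []
  #9 pop 3: in=6 → ⊤ (was 0); enqueue []
  #10 pop 0: in=1 → 4 (was ⊥); enqueue [5]
  #11 pop 1: in=⊤ → 1 (no change)
  #12 pop 5: in=4 → 7 (was ⊥); enqueue [2,4]
  #13 pop 2: in=⊤ → ⊤ (no change)
  #14 pop 4: in=⊤ → ⊤ (was 6); enqueue [2,3,6]
  #15 pop 2: in=⊤ → ⊤ (no change)
  #16 pop 3: in=⊤ → ⊤ (no change)
  #17 pop 6: in=⊤ → 1 (no change)

Fixpoint:
  val[0] = 4
  val[1] = 1
  val[2] = ⊤
  val[3] = ⊤
  val[4] = ⊤
  val[5] = 7
  val[6] = 1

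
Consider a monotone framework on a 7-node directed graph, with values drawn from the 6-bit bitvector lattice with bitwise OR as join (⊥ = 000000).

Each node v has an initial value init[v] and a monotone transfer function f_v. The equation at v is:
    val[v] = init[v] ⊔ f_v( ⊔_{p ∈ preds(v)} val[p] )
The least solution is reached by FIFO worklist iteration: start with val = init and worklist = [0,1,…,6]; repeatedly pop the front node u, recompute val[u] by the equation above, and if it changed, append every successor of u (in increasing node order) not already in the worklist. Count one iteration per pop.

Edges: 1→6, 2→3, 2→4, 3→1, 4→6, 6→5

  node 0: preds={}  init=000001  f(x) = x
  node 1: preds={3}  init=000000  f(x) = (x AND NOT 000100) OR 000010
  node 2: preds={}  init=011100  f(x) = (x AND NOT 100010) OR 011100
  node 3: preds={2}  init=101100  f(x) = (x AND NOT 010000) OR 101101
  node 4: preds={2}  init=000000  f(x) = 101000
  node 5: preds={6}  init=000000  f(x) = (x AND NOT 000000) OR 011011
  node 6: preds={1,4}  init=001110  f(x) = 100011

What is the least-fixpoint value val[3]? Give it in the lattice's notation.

Trace (10 dequeues):
  [1] u=0 | in 000000 | out 000001 | ==
  [2] u=1 | in 101100 | out 101010 | prev 000000 | push {}
  [3] u=2 | in 000000 | out 011100 | ==
  [4] u=3 | in 011100 | out 101101 | prev 101100 | push {1}
  [5] u=4 | in 011100 | out 101000 | prev 000000 | push {}
  [6] u=5 | in 001110 | out 011111 | prev 000000 | push {}
  [7] u=6 | in 101010 | out 101111 | prev 001110 | push {5}
  [8] u=1 | in 101101 | out 101011 | prev 101010 | push {6}
  [9] u=5 | in 101111 | out 111111 | prev 011111 | push {}
  [10] u=6 | in 101011 | out 101111 | ==

Converged values:
  [0] 000001
  [1] 101011
  [2] 011100
  [3] 101101
  [4] 101000
  [5] 111111
  [6] 101111

101101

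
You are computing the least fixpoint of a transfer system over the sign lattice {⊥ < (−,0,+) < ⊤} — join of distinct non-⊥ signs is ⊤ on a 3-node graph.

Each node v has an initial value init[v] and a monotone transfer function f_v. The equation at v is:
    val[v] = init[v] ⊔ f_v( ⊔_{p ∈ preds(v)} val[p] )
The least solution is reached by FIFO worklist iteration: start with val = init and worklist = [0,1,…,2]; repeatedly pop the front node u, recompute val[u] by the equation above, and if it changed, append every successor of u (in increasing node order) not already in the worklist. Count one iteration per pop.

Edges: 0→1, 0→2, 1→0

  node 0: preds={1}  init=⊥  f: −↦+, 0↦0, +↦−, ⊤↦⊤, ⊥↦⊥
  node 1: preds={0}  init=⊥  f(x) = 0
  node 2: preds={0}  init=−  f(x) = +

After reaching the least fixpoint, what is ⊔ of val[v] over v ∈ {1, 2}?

Worklist (6 pops):
  #1 pop 0: in=⊥ → ⊥ (no change)
  #2 pop 1: in=⊥ → 0 (was ⊥); enqueue [0]
  #3 pop 2: in=⊥ → ⊤ (was −); enqueue []
  #4 pop 0: in=0 → 0 (was ⊥); enqueue [1,2]
  #5 pop 1: in=0 → 0 (no change)
  #6 pop 2: in=0 → ⊤ (no change)

Fixpoint:
  val[0] = 0
  val[1] = 0
  val[2] = ⊤

⊤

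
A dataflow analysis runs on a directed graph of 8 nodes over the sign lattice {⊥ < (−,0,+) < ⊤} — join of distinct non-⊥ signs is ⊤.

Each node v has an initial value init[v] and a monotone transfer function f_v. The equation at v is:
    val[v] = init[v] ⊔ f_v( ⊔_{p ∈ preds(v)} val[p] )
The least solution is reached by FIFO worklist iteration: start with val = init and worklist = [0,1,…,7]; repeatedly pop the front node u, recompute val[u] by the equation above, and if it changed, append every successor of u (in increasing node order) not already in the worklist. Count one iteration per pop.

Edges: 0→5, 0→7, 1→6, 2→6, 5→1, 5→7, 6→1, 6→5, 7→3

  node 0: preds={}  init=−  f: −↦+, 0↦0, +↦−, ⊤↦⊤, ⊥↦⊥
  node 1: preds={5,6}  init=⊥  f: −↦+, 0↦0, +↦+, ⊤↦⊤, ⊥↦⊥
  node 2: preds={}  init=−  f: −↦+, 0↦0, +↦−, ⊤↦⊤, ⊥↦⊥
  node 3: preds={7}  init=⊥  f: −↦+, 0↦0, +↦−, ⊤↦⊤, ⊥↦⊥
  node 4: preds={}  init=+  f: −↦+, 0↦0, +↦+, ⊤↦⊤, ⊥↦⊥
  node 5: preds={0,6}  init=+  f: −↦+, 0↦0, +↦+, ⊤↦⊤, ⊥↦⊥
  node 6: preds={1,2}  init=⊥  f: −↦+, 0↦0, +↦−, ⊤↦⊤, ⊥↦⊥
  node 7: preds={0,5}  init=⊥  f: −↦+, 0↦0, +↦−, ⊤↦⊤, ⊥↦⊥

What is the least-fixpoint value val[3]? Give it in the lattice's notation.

Worklist (14 pops):
  #1 pop 0: in=⊥ → − (no change)
  #2 pop 1: in=+ → + (was ⊥); enqueue []
  #3 pop 2: in=⊥ → − (no change)
  #4 pop 3: in=⊥ → ⊥ (no change)
  #5 pop 4: in=⊥ → + (no change)
  #6 pop 5: in=− → + (no change)
  #7 pop 6: in=⊤ → ⊤ (was ⊥); enqueue [1,5]
  #8 pop 7: in=⊤ → ⊤ (was ⊥); enqueue [3]
  #9 pop 1: in=⊤ → ⊤ (was +); enqueue [6]
  #10 pop 5: in=⊤ → ⊤ (was +); enqueue [1,7]
  #11 pop 3: in=⊤ → ⊤ (was ⊥); enqueue []
  #12 pop 6: in=⊤ → ⊤ (no change)
  #13 pop 1: in=⊤ → ⊤ (no change)
  #14 pop 7: in=⊤ → ⊤ (no change)

Fixpoint:
  val[0] = −
  val[1] = ⊤
  val[2] = −
  val[3] = ⊤
  val[4] = +
  val[5] = ⊤
  val[6] = ⊤
  val[7] = ⊤

⊤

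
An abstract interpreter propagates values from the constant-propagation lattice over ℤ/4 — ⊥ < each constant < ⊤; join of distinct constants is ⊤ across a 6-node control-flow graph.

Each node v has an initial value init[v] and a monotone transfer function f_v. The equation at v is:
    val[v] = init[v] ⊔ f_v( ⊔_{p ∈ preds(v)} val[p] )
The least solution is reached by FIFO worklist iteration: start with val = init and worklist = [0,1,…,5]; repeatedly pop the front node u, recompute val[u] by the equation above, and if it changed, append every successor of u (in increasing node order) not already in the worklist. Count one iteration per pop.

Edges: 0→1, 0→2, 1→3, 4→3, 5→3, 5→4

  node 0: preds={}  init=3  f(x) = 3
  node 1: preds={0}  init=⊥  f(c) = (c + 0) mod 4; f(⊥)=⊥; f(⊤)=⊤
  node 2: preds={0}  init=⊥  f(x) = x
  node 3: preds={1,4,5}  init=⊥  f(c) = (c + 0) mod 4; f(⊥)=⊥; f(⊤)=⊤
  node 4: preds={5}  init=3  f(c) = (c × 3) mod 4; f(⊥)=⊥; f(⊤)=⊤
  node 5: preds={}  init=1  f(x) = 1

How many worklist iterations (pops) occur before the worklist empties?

6

Trace (6 dequeues):
  [1] u=0 | in ⊥ | out 3 | ==
  [2] u=1 | in 3 | out 3 | prev ⊥ | push {}
  [3] u=2 | in 3 | out 3 | prev ⊥ | push {}
  [4] u=3 | in ⊤ | out ⊤ | prev ⊥ | push {}
  [5] u=4 | in 1 | out 3 | ==
  [6] u=5 | in ⊥ | out 1 | ==

Converged values:
  [0] 3
  [1] 3
  [2] 3
  [3] ⊤
  [4] 3
  [5] 1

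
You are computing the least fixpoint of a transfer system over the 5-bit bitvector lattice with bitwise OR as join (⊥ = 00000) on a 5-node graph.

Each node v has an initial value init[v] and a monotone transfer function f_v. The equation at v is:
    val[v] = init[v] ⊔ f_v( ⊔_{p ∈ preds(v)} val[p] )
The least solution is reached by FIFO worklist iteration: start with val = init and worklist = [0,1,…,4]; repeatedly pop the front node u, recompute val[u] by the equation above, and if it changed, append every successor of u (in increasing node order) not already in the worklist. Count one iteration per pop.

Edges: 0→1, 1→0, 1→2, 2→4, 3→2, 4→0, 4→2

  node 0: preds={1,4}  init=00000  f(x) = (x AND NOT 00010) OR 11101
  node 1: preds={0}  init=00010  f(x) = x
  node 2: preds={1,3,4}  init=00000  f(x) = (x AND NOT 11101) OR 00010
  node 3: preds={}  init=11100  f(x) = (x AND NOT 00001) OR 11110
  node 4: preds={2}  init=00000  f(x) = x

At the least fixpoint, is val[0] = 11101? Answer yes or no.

Trace (7 dequeues):
  [1] u=0 | in 00010 | out 11101 | prev 00000 | push {}
  [2] u=1 | in 11101 | out 11111 | prev 00010 | push {0}
  [3] u=2 | in 11111 | out 00010 | prev 00000 | push {}
  [4] u=3 | in 00000 | out 11110 | prev 11100 | push {2}
  [5] u=4 | in 00010 | out 00010 | prev 00000 | push {}
  [6] u=0 | in 11111 | out 11101 | ==
  [7] u=2 | in 11111 | out 00010 | ==

Converged values:
  [0] 11101
  [1] 11111
  [2] 00010
  [3] 11110
  [4] 00010

yes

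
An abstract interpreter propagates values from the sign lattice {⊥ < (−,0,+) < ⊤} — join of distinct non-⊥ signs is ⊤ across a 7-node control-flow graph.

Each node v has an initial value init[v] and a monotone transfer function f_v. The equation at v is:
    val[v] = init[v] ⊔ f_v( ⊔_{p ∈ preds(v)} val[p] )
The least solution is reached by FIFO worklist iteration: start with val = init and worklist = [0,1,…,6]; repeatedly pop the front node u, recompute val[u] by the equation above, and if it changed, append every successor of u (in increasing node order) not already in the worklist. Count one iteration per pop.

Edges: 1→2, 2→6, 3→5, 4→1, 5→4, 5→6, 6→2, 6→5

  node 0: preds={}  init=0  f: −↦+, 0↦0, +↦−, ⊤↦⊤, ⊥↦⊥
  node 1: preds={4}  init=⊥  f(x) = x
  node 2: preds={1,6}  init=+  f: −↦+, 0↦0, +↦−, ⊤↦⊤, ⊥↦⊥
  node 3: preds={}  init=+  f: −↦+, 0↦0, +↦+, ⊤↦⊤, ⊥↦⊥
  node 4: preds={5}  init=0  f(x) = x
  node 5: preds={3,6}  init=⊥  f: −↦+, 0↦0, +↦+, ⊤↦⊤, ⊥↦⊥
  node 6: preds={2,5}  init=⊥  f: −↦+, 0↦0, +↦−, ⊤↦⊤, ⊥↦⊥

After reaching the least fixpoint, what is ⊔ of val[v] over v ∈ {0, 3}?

Trace (14 dequeues):
  [1] u=0 | in ⊥ | out 0 | ==
  [2] u=1 | in 0 | out 0 | prev ⊥ | push {}
  [3] u=2 | in 0 | out ⊤ | prev + | push {}
  [4] u=3 | in ⊥ | out + | ==
  [5] u=4 | in ⊥ | out 0 | ==
  [6] u=5 | in + | out + | prev ⊥ | push {4}
  [7] u=6 | in ⊤ | out ⊤ | prev ⊥ | push {2,5}
  [8] u=4 | in + | out ⊤ | prev 0 | push {1}
  [9] u=2 | in ⊤ | out ⊤ | ==
  [10] u=5 | in ⊤ | out ⊤ | prev + | push {4,6}
  [11] u=1 | in ⊤ | out ⊤ | prev 0 | push {2}
  [12] u=4 | in ⊤ | out ⊤ | ==
  [13] u=6 | in ⊤ | out ⊤ | ==
  [14] u=2 | in ⊤ | out ⊤ | ==

Converged values:
  [0] 0
  [1] ⊤
  [2] ⊤
  [3] +
  [4] ⊤
  [5] ⊤
  [6] ⊤

⊤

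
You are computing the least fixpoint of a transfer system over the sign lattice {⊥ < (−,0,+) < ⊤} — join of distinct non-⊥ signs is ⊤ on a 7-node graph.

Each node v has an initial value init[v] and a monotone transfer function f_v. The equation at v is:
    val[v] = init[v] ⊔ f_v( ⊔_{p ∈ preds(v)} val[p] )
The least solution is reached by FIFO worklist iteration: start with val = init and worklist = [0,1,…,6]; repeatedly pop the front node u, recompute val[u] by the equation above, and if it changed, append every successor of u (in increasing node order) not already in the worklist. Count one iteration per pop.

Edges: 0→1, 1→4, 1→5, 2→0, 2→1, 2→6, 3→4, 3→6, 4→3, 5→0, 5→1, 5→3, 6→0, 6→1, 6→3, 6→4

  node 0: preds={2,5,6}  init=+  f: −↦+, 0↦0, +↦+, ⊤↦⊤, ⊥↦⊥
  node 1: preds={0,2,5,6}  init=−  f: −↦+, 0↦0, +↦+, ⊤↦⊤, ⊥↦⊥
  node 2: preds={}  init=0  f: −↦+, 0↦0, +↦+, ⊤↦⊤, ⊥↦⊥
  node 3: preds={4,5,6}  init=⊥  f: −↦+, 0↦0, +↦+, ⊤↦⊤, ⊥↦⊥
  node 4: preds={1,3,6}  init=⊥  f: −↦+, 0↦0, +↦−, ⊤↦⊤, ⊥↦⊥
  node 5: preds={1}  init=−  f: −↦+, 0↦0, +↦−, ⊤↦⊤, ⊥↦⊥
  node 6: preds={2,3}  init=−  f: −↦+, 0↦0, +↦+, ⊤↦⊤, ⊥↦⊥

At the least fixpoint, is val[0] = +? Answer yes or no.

no

Trace (12 dequeues):
  [1] u=0 | in ⊤ | out ⊤ | prev + | push {}
  [2] u=1 | in ⊤ | out ⊤ | prev − | push {}
  [3] u=2 | in ⊥ | out 0 | ==
  [4] u=3 | in − | out + | prev ⊥ | push {}
  [5] u=4 | in ⊤ | out ⊤ | prev ⊥ | push {3}
  [6] u=5 | in ⊤ | out ⊤ | prev − | push {0,1}
  [7] u=6 | in ⊤ | out ⊤ | prev − | push {4}
  [8] u=3 | in ⊤ | out ⊤ | prev + | push {6}
  [9] u=0 | in ⊤ | out ⊤ | ==
  [10] u=1 | in ⊤ | out ⊤ | ==
  [11] u=4 | in ⊤ | out ⊤ | ==
  [12] u=6 | in ⊤ | out ⊤ | ==

Converged values:
  [0] ⊤
  [1] ⊤
  [2] 0
  [3] ⊤
  [4] ⊤
  [5] ⊤
  [6] ⊤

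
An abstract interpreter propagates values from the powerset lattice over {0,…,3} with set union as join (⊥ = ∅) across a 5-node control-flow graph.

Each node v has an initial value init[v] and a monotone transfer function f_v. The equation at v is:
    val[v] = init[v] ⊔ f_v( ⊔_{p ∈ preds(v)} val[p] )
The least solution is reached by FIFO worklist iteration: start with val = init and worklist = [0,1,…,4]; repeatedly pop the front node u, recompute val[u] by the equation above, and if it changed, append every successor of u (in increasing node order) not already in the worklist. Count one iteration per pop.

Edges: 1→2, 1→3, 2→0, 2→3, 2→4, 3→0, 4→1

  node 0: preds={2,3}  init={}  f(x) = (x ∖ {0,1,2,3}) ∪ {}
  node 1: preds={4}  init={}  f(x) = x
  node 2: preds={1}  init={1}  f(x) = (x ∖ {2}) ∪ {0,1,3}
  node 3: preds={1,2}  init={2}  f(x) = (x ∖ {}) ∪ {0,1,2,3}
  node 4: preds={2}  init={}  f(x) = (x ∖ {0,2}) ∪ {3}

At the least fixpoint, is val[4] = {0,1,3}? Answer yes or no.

Iteration log — 9 steps:
  step 1. node 0  ⊔preds={1,2}  new={}  stable
  step 2. node 1  ⊔preds={}  new={}  stable
  step 3. node 2  ⊔preds={}  new={0,1,3}  old={1}  +wl: 0
  step 4. node 3  ⊔preds={0,1,3}  new={0,1,2,3}  old={2}  +wl: 
  step 5. node 4  ⊔preds={0,1,3}  new={1,3}  old={}  +wl: 1
  step 6. node 0  ⊔preds={0,1,2,3}  new={}  stable
  step 7. node 1  ⊔preds={1,3}  new={1,3}  old={}  +wl: 2,3
  step 8. node 2  ⊔preds={1,3}  new={0,1,3}  stable
  step 9. node 3  ⊔preds={0,1,3}  new={0,1,2,3}  stable

Least fixpoint reached:
  node 0: {}
  node 1: {1,3}
  node 2: {0,1,3}
  node 3: {0,1,2,3}
  node 4: {1,3}

no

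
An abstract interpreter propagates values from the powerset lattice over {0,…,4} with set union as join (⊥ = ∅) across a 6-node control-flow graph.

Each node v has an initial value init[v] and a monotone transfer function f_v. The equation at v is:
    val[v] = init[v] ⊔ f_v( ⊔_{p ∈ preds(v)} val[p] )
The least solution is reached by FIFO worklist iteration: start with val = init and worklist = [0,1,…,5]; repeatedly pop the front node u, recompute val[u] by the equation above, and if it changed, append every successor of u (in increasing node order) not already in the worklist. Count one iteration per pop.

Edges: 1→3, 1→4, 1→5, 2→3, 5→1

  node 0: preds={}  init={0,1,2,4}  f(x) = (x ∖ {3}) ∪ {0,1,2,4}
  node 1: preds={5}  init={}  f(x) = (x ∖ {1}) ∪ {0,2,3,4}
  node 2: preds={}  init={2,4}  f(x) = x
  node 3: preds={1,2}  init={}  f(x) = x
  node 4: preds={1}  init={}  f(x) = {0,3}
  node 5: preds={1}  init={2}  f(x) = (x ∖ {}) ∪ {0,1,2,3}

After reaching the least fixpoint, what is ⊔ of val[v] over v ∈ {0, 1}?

{0,1,2,3,4}

Worklist (7 pops):
  #1 pop 0: in={} → {0,1,2,4} (no change)
  #2 pop 1: in={2} → {0,2,3,4} (was {}); enqueue []
  #3 pop 2: in={} → {2,4} (no change)
  #4 pop 3: in={0,2,3,4} → {0,2,3,4} (was {}); enqueue []
  #5 pop 4: in={0,2,3,4} → {0,3} (was {}); enqueue []
  #6 pop 5: in={0,2,3,4} → {0,1,2,3,4} (was {2}); enqueue [1]
  #7 pop 1: in={0,1,2,3,4} → {0,2,3,4} (no change)

Fixpoint:
  val[0] = {0,1,2,4}
  val[1] = {0,2,3,4}
  val[2] = {2,4}
  val[3] = {0,2,3,4}
  val[4] = {0,3}
  val[5] = {0,1,2,3,4}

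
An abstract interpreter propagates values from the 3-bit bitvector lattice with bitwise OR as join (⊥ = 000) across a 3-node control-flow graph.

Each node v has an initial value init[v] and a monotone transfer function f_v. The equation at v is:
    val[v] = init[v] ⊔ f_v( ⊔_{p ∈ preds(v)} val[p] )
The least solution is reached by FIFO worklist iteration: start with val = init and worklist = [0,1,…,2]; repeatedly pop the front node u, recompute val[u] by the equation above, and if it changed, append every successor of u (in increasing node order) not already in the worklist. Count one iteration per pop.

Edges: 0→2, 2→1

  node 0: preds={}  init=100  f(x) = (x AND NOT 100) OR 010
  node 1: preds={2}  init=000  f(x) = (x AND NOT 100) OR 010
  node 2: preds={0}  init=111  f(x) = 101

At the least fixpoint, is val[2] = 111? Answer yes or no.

Iteration log — 3 steps:
  step 1. node 0  ⊔preds=000  new=110  old=100  +wl: 
  step 2. node 1  ⊔preds=111  new=011  old=000  +wl: 
  step 3. node 2  ⊔preds=110  new=111  stable

Least fixpoint reached:
  node 0: 110
  node 1: 011
  node 2: 111

yes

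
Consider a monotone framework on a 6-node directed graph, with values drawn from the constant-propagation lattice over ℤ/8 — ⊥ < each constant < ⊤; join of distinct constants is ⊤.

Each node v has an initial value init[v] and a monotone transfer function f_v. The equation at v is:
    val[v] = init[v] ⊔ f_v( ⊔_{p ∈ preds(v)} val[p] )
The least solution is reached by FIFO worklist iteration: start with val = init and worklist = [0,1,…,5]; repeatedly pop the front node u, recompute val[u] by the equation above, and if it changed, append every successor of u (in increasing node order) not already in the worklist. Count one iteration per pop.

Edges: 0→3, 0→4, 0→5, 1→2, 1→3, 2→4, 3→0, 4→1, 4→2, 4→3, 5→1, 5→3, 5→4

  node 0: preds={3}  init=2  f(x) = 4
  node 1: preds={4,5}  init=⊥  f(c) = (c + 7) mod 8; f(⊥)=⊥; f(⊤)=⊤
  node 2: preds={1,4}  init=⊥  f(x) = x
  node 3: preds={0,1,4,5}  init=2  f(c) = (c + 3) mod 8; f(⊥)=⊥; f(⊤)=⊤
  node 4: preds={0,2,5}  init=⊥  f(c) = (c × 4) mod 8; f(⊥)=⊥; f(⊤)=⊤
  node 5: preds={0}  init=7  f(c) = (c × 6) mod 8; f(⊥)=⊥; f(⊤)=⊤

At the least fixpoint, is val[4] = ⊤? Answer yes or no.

Trace (11 dequeues):
  [1] u=0 | in 2 | out ⊤ | prev 2 | push {}
  [2] u=1 | in 7 | out 6 | prev ⊥ | push {}
  [3] u=2 | in 6 | out 6 | prev ⊥ | push {}
  [4] u=3 | in ⊤ | out ⊤ | prev 2 | push {0}
  [5] u=4 | in ⊤ | out ⊤ | prev ⊥ | push {1,2,3}
  [6] u=5 | in ⊤ | out ⊤ | prev 7 | push {4}
  [7] u=0 | in ⊤ | out ⊤ | ==
  [8] u=1 | in ⊤ | out ⊤ | prev 6 | push {}
  [9] u=2 | in ⊤ | out ⊤ | prev 6 | push {}
  [10] u=3 | in ⊤ | out ⊤ | ==
  [11] u=4 | in ⊤ | out ⊤ | ==

Converged values:
  [0] ⊤
  [1] ⊤
  [2] ⊤
  [3] ⊤
  [4] ⊤
  [5] ⊤

yes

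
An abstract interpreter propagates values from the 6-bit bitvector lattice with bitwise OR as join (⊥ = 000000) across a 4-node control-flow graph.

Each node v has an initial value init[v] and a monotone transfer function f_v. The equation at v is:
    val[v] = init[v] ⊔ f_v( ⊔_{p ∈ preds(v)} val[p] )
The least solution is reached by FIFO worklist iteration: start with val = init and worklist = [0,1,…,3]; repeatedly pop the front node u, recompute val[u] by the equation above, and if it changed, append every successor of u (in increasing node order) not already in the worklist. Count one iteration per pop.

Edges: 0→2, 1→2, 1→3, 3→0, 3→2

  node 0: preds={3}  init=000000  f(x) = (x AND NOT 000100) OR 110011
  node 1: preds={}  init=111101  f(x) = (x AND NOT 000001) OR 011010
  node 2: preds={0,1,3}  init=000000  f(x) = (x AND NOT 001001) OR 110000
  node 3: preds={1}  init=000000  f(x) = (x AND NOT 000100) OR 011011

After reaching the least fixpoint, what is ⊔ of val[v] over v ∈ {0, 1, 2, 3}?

111111

Trace (6 dequeues):
  [1] u=0 | in 000000 | out 110011 | prev 000000 | push {}
  [2] u=1 | in 000000 | out 111111 | prev 111101 | push {}
  [3] u=2 | in 111111 | out 110110 | prev 000000 | push {}
  [4] u=3 | in 111111 | out 111011 | prev 000000 | push {0,2}
  [5] u=0 | in 111011 | out 111011 | prev 110011 | push {}
  [6] u=2 | in 111111 | out 110110 | ==

Converged values:
  [0] 111011
  [1] 111111
  [2] 110110
  [3] 111011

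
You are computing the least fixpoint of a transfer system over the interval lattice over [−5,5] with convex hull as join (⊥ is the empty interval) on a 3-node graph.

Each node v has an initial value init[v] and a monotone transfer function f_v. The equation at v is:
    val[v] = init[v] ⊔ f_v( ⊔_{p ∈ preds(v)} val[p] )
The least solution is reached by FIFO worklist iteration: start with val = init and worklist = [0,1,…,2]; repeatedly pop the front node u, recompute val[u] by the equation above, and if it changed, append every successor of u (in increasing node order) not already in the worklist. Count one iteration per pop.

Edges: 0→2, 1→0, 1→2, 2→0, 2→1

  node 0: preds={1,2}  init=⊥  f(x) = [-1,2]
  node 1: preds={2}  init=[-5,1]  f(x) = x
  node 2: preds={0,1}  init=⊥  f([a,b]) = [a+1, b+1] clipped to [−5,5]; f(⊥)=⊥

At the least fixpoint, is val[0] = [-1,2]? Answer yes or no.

Trace (15 dequeues):
  [1] u=0 | in [-5,1] | out [-1,2] | prev ⊥ | push {}
  [2] u=1 | in ⊥ | out [-5,1] | ==
  [3] u=2 | in [-5,2] | out [-4,3] | prev ⊥ | push {0,1}
  [4] u=0 | in [-5,3] | out [-1,2] | ==
  [5] u=1 | in [-4,3] | out [-5,3] | prev [-5,1] | push {0,2}
  [6] u=0 | in [-5,3] | out [-1,2] | ==
  [7] u=2 | in [-5,3] | out [-4,4] | prev [-4,3] | push {0,1}
  [8] u=0 | in [-5,4] | out [-1,2] | ==
  [9] u=1 | in [-4,4] | out [-5,4] | prev [-5,3] | push {0,2}
  [10] u=0 | in [-5,4] | out [-1,2] | ==
  [11] u=2 | in [-5,4] | out [-4,5] | prev [-4,4] | push {0,1}
  [12] u=0 | in [-5,5] | out [-1,2] | ==
  [13] u=1 | in [-4,5] | out [-5,5] | prev [-5,4] | push {0,2}
  [14] u=0 | in [-5,5] | out [-1,2] | ==
  [15] u=2 | in [-5,5] | out [-4,5] | ==

Converged values:
  [0] [-1,2]
  [1] [-5,5]
  [2] [-4,5]

yes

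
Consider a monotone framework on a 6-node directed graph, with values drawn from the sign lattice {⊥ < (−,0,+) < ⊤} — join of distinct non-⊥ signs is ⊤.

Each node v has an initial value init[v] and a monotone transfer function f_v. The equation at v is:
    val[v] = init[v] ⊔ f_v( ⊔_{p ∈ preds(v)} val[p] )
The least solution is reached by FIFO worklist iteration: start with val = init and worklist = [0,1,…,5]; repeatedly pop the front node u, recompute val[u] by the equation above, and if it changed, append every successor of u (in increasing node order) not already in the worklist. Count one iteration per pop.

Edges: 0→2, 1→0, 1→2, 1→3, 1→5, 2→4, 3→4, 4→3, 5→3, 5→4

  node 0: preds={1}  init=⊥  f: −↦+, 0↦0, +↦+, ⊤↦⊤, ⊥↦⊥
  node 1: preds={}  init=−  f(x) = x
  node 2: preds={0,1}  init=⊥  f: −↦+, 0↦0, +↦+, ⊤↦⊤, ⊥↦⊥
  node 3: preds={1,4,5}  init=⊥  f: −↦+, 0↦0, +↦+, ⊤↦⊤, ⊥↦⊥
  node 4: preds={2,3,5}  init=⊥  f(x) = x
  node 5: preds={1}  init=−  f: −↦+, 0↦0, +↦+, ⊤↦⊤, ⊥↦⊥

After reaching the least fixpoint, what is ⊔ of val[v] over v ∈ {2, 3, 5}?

Trace (8 dequeues):
  [1] u=0 | in − | out + | prev ⊥ | push {}
  [2] u=1 | in ⊥ | out − | ==
  [3] u=2 | in ⊤ | out ⊤ | prev ⊥ | push {}
  [4] u=3 | in − | out + | prev ⊥ | push {}
  [5] u=4 | in ⊤ | out ⊤ | prev ⊥ | push {3}
  [6] u=5 | in − | out ⊤ | prev − | push {4}
  [7] u=3 | in ⊤ | out ⊤ | prev + | push {}
  [8] u=4 | in ⊤ | out ⊤ | ==

Converged values:
  [0] +
  [1] −
  [2] ⊤
  [3] ⊤
  [4] ⊤
  [5] ⊤

⊤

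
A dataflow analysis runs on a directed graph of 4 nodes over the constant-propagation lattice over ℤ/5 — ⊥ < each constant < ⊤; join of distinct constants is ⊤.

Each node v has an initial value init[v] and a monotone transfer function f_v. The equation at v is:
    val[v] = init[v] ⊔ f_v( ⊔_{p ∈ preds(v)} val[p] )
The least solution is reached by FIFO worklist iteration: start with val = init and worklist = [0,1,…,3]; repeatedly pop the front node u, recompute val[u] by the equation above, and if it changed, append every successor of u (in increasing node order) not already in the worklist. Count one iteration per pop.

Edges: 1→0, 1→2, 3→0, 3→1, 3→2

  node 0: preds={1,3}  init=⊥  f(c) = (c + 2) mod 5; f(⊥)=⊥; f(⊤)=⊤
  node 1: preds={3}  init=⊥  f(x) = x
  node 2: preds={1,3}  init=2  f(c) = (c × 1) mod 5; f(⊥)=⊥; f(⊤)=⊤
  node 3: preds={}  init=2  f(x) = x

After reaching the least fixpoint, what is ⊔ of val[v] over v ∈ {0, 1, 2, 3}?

Worklist (5 pops):
  #1 pop 0: in=2 → 4 (was ⊥); enqueue []
  #2 pop 1: in=2 → 2 (was ⊥); enqueue [0]
  #3 pop 2: in=2 → 2 (no change)
  #4 pop 3: in=⊥ → 2 (no change)
  #5 pop 0: in=2 → 4 (no change)

Fixpoint:
  val[0] = 4
  val[1] = 2
  val[2] = 2
  val[3] = 2

⊤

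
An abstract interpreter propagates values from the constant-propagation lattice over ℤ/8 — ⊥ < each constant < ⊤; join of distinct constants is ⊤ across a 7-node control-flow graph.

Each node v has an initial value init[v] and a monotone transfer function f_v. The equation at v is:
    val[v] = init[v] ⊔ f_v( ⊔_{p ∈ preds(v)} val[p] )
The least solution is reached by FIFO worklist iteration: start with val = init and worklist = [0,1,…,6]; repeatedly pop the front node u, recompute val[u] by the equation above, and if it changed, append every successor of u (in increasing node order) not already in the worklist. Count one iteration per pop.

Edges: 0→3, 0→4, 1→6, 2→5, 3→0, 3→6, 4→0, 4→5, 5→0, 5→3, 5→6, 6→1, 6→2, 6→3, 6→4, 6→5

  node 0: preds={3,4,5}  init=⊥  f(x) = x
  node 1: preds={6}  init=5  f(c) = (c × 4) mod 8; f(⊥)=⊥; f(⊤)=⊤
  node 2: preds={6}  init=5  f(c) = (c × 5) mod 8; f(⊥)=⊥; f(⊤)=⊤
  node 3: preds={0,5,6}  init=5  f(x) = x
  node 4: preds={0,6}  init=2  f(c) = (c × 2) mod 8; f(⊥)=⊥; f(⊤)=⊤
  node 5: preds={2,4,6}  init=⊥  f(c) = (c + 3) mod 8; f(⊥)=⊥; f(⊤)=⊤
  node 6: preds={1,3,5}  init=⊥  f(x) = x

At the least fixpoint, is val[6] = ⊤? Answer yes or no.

yes

Worklist (14 pops):
  #1 pop 0: in=⊤ → ⊤ (was ⊥); enqueue []
  #2 pop 1: in=⊥ → 5 (no change)
  #3 pop 2: in=⊥ → 5 (no change)
  #4 pop 3: in=⊤ → ⊤ (was 5); enqueue [0]
  #5 pop 4: in=⊤ → ⊤ (was 2); enqueue []
  #6 pop 5: in=⊤ → ⊤ (was ⊥); enqueue [3]
  #7 pop 6: in=⊤ → ⊤ (was ⊥); enqueue [1,2,4,5]
  #8 pop 0: in=⊤ → ⊤ (no change)
  #9 pop 3: in=⊤ → ⊤ (no change)
  #10 pop 1: in=⊤ → ⊤ (was 5); enqueue [6]
  #11 pop 2: in=⊤ → ⊤ (was 5); enqueue []
  #12 pop 4: in=⊤ → ⊤ (no change)
  #13 pop 5: in=⊤ → ⊤ (no change)
  #14 pop 6: in=⊤ → ⊤ (no change)

Fixpoint:
  val[0] = ⊤
  val[1] = ⊤
  val[2] = ⊤
  val[3] = ⊤
  val[4] = ⊤
  val[5] = ⊤
  val[6] = ⊤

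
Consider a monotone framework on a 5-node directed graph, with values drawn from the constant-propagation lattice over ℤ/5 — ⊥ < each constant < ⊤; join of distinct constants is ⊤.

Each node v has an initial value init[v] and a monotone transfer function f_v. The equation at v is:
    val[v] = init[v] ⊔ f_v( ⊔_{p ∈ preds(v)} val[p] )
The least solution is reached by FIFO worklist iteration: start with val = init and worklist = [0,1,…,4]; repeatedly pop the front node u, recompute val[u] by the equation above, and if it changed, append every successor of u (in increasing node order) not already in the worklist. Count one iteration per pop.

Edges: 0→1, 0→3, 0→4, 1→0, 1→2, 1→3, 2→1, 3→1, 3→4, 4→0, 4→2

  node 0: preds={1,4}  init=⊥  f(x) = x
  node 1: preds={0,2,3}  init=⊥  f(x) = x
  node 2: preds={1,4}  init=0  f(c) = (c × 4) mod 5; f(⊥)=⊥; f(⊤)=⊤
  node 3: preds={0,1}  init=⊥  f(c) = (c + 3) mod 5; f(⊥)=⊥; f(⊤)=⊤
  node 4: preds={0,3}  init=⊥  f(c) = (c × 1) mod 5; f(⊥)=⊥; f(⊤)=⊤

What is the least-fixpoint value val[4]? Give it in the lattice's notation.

Trace (13 dequeues):
  [1] u=0 | in ⊥ | out ⊥ | ==
  [2] u=1 | in 0 | out 0 | prev ⊥ | push {0}
  [3] u=2 | in 0 | out 0 | ==
  [4] u=3 | in 0 | out 3 | prev ⊥ | push {1}
  [5] u=4 | in 3 | out 3 | prev ⊥ | push {2}
  [6] u=0 | in ⊤ | out ⊤ | prev ⊥ | push {3,4}
  [7] u=1 | in ⊤ | out ⊤ | prev 0 | push {0}
  [8] u=2 | in ⊤ | out ⊤ | prev 0 | push {1}
  [9] u=3 | in ⊤ | out ⊤ | prev 3 | push {}
  [10] u=4 | in ⊤ | out ⊤ | prev 3 | push {2}
  [11] u=0 | in ⊤ | out ⊤ | ==
  [12] u=1 | in ⊤ | out ⊤ | ==
  [13] u=2 | in ⊤ | out ⊤ | ==

Converged values:
  [0] ⊤
  [1] ⊤
  [2] ⊤
  [3] ⊤
  [4] ⊤

⊤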